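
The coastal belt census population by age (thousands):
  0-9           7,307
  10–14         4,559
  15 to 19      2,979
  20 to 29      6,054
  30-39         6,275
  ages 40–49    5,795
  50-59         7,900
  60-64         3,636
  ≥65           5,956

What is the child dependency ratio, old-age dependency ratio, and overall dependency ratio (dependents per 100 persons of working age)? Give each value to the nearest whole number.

Youth dependency ratio: 36
Old-age dependency ratio: 18
Total dependency ratio: 55

0–14: 7,307 + 4,559 = 11,866
15–64: 2,979 + 6,054 + 6,275 + 5,795 + 7,900 + 3,636 = 32,639
65+: 5,956
Youth dependency ratio = 11,866 / 32,639 × 100 = 36
Old-age dependency ratio = 5,956 / 32,639 × 100 = 18
Total dependency ratio = (11,866 + 5,956) / 32,639 × 100 = 17,822 / 32,639 × 100 = 55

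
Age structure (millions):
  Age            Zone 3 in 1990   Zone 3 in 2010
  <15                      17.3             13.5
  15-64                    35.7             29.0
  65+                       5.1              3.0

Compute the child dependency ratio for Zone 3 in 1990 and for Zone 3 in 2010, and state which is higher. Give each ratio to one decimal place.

Zone 3 in 1990: 17.3 / 35.7 × 100 = 48.5
Zone 3 in 2010: 13.5 / 29.0 × 100 = 46.6

Zone 3 in 1990: 48.5
Zone 3 in 2010: 46.6
Higher: Zone 3 in 1990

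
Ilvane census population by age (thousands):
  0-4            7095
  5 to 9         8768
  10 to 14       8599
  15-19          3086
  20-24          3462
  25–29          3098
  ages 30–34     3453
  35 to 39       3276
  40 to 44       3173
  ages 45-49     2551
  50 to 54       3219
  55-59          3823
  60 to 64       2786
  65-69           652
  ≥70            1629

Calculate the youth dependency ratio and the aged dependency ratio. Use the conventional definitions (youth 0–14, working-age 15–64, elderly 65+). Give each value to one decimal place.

0–14: 7095 + 8768 + 8599 = 24462
15–64: 3086 + 3462 + 3098 + 3453 + 3276 + 3173 + 2551 + 3219 + 3823 + 2786 = 31927
65+: 652 + 1629 = 2281
Youth dependency ratio = 24462 / 31927 × 100 = 76.6
Old-age dependency ratio = 2281 / 31927 × 100 = 7.1

Youth dependency ratio: 76.6
Old-age dependency ratio: 7.1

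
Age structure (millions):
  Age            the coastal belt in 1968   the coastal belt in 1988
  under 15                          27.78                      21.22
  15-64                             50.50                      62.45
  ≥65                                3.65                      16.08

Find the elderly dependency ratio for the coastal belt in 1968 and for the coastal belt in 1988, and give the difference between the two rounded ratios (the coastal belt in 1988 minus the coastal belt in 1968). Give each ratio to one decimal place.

the coastal belt in 1968: 7.2
the coastal belt in 1988: 25.7
Difference: +18.5

the coastal belt in 1968: 3.65 / 50.50 × 100 = 7.2
the coastal belt in 1988: 16.08 / 62.45 × 100 = 25.7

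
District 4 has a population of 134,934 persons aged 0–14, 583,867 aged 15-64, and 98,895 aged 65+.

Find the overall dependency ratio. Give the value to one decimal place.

Total dependency ratio: 40.0

Total dependency ratio = (134,934 + 98,895) / 583,867 × 100 = 233,829 / 583,867 × 100 = 40.0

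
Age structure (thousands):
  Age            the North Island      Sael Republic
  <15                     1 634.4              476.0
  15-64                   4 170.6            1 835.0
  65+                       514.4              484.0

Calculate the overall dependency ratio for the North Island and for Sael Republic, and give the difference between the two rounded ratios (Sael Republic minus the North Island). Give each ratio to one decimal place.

the North Island: 51.5
Sael Republic: 52.3
Difference: +0.8

the North Island: (1 634.4 + 514.4) / 4 170.6 × 100 = 2 148.8 / 4 170.6 × 100 = 51.5
Sael Republic: (476.0 + 484.0) / 1 835.0 × 100 = 960.0 / 1 835.0 × 100 = 52.3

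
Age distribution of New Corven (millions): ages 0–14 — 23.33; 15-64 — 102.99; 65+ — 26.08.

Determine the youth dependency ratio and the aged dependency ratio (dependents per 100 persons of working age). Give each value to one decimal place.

Youth dependency ratio = 23.33 / 102.99 × 100 = 22.7
Old-age dependency ratio = 26.08 / 102.99 × 100 = 25.3

Youth dependency ratio: 22.7
Old-age dependency ratio: 25.3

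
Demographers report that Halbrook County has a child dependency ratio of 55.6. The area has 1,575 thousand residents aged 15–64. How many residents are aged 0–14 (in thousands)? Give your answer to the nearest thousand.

Aged 0–14: 876

Youth dependency ratio = youth / working-age × 100
55.6 = Y / 1,575 × 100
⇒ 876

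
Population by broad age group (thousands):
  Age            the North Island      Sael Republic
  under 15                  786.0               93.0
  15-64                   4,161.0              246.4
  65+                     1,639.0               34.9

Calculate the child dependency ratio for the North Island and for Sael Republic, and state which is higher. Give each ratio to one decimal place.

the North Island: 786.0 / 4,161.0 × 100 = 18.9
Sael Republic: 93.0 / 246.4 × 100 = 37.7

the North Island: 18.9
Sael Republic: 37.7
Higher: Sael Republic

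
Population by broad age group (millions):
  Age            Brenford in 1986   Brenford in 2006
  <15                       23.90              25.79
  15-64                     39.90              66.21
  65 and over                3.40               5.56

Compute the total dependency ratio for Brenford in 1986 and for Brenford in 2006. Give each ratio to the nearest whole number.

Brenford in 1986: 68
Brenford in 2006: 47

Brenford in 1986: (23.90 + 3.40) / 39.90 × 100 = 27.30 / 39.90 × 100 = 68
Brenford in 2006: (25.79 + 5.56) / 66.21 × 100 = 31.35 / 66.21 × 100 = 47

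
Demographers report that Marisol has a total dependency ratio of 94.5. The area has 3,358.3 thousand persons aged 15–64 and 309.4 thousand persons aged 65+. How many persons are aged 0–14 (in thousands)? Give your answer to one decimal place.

Aged 0–14: 2,864.2

Total dependency ratio = (youth + elderly) / working-age × 100
94.5 = (Y + 309.4) / 3,358.3 × 100
⇒ 2,864.2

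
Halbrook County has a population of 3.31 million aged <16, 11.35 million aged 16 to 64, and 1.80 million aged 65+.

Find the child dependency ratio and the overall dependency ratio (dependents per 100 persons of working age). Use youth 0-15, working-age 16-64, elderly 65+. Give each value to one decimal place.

Youth dependency ratio = 3.31 / 11.35 × 100 = 29.2
Total dependency ratio = (3.31 + 1.80) / 11.35 × 100 = 5.11 / 11.35 × 100 = 45.0

Youth dependency ratio: 29.2
Total dependency ratio: 45.0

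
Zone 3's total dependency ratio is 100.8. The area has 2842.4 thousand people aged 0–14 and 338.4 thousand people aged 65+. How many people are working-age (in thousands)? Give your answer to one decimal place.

Total dependency ratio = (youth + elderly) / working-age × 100
100.8 = (2842.4 + 338.4) / W × 100
⇒ 3155.6

Working-age: 3155.6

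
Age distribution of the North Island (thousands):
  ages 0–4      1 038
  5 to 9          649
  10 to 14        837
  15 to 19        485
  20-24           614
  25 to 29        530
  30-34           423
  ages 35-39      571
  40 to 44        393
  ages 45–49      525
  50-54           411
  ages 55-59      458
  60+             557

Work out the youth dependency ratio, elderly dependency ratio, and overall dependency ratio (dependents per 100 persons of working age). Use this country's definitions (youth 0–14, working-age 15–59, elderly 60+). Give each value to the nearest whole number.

0–14: 1 038 + 649 + 837 = 2 524
15–59: 485 + 614 + 530 + 423 + 571 + 393 + 525 + 411 + 458 = 4 410
60+: 557
Youth dependency ratio = 2 524 / 4 410 × 100 = 57
Old-age dependency ratio = 557 / 4 410 × 100 = 13
Total dependency ratio = (2 524 + 557) / 4 410 × 100 = 3 081 / 4 410 × 100 = 70

Youth dependency ratio: 57
Old-age dependency ratio: 13
Total dependency ratio: 70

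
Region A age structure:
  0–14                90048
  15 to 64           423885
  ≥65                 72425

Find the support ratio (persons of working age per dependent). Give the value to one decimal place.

Support ratio = 423885 / (90048 + 72425) = 423885 / 162473 = 2.6

Support ratio: 2.6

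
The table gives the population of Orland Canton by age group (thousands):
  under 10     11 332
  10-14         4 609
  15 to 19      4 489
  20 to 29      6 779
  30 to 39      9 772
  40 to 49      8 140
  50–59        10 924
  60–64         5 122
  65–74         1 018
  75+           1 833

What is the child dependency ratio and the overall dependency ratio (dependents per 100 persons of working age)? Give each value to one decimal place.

Youth dependency ratio: 35.2
Total dependency ratio: 41.6

0–14: 11 332 + 4 609 = 15 941
15–64: 4 489 + 6 779 + 9 772 + 8 140 + 10 924 + 5 122 = 45 226
65+: 1 018 + 1 833 = 2 851
Youth dependency ratio = 15 941 / 45 226 × 100 = 35.2
Total dependency ratio = (15 941 + 2 851) / 45 226 × 100 = 18 792 / 45 226 × 100 = 41.6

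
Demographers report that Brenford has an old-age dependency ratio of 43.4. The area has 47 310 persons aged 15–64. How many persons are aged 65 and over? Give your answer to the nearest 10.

Old-age dependency ratio = elderly / working-age × 100
43.4 = E / 47 310 × 100
⇒ 20 530

Aged 65 and over: 20 530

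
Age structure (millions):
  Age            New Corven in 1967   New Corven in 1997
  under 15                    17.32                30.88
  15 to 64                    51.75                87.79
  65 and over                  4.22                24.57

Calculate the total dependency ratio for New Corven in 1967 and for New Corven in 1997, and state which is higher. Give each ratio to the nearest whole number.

New Corven in 1967: 42
New Corven in 1997: 63
Higher: New Corven in 1997

New Corven in 1967: (17.32 + 4.22) / 51.75 × 100 = 21.54 / 51.75 × 100 = 42
New Corven in 1997: (30.88 + 24.57) / 87.79 × 100 = 55.45 / 87.79 × 100 = 63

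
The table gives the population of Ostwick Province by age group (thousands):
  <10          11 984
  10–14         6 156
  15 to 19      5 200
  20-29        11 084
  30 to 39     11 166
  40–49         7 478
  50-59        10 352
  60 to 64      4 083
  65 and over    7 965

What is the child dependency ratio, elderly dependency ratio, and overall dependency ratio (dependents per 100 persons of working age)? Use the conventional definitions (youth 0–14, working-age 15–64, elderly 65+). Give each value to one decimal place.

0–14: 11 984 + 6 156 = 18 140
15–64: 5 200 + 11 084 + 11 166 + 7 478 + 10 352 + 4 083 = 49 363
65+: 7 965
Youth dependency ratio = 18 140 / 49 363 × 100 = 36.7
Old-age dependency ratio = 7 965 / 49 363 × 100 = 16.1
Total dependency ratio = (18 140 + 7 965) / 49 363 × 100 = 26 105 / 49 363 × 100 = 52.9

Youth dependency ratio: 36.7
Old-age dependency ratio: 16.1
Total dependency ratio: 52.9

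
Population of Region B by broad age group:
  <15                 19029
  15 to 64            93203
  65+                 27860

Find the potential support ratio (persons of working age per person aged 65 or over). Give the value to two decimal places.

Potential support ratio = 93203 / 27860 = 3.35

Potential support ratio: 3.35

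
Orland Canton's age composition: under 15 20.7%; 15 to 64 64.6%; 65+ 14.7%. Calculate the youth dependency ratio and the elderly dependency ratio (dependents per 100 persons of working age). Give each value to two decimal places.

Youth dependency ratio: 32.04
Old-age dependency ratio: 22.76

Youth dependency ratio = 20.7 / 64.6 × 100 = 32.04
Old-age dependency ratio = 14.7 / 64.6 × 100 = 22.76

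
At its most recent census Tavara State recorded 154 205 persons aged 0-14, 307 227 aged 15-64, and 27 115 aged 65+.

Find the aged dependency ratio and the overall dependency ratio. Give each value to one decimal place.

Old-age dependency ratio: 8.8
Total dependency ratio: 59.0

Old-age dependency ratio = 27 115 / 307 227 × 100 = 8.8
Total dependency ratio = (154 205 + 27 115) / 307 227 × 100 = 181 320 / 307 227 × 100 = 59.0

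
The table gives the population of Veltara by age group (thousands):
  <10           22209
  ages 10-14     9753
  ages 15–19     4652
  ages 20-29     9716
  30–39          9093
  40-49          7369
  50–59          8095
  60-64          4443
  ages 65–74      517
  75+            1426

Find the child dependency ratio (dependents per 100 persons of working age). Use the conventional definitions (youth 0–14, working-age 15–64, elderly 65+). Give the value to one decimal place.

Youth dependency ratio: 73.7

0–14: 22209 + 9753 = 31962
15–64: 4652 + 9716 + 9093 + 7369 + 8095 + 4443 = 43368
65+: 517 + 1426 = 1943
Youth dependency ratio = 31962 / 43368 × 100 = 73.7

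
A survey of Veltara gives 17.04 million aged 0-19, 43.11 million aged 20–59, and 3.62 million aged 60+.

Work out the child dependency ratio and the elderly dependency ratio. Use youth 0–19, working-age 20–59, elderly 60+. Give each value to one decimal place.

Youth dependency ratio: 39.5
Old-age dependency ratio: 8.4

Youth dependency ratio = 17.04 / 43.11 × 100 = 39.5
Old-age dependency ratio = 3.62 / 43.11 × 100 = 8.4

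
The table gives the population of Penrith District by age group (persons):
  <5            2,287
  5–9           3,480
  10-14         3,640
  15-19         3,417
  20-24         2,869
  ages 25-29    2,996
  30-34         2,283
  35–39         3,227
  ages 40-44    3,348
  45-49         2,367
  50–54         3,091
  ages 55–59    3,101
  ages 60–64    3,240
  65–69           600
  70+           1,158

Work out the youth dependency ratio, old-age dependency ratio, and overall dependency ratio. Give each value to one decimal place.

Youth dependency ratio: 31.4
Old-age dependency ratio: 5.9
Total dependency ratio: 37.3

0–14: 2,287 + 3,480 + 3,640 = 9,407
15–64: 3,417 + 2,869 + 2,996 + 2,283 + 3,227 + 3,348 + 2,367 + 3,091 + 3,101 + 3,240 = 29,939
65+: 600 + 1,158 = 1,758
Youth dependency ratio = 9,407 / 29,939 × 100 = 31.4
Old-age dependency ratio = 1,758 / 29,939 × 100 = 5.9
Total dependency ratio = (9,407 + 1,758) / 29,939 × 100 = 11,165 / 29,939 × 100 = 37.3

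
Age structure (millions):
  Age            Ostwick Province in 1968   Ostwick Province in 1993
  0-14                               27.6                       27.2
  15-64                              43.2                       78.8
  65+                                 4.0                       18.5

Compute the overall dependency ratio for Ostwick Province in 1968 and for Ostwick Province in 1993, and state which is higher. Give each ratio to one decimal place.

Ostwick Province in 1968: 73.1
Ostwick Province in 1993: 58.0
Higher: Ostwick Province in 1968

Ostwick Province in 1968: (27.6 + 4.0) / 43.2 × 100 = 31.6 / 43.2 × 100 = 73.1
Ostwick Province in 1993: (27.2 + 18.5) / 78.8 × 100 = 45.7 / 78.8 × 100 = 58.0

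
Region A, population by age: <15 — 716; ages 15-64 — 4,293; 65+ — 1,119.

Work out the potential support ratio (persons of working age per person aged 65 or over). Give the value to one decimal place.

Potential support ratio = 4,293 / 1,119 = 3.8

Potential support ratio: 3.8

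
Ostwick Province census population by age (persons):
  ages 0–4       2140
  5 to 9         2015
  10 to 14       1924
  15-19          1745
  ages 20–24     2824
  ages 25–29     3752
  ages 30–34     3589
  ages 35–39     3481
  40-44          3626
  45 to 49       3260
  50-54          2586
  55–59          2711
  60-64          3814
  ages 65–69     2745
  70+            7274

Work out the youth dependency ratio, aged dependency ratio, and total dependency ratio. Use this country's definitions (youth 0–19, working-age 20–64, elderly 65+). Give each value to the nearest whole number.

0–19: 2140 + 2015 + 1924 + 1745 = 7824
20–64: 2824 + 3752 + 3589 + 3481 + 3626 + 3260 + 2586 + 2711 + 3814 = 29643
65+: 2745 + 7274 = 10019
Youth dependency ratio = 7824 / 29643 × 100 = 26
Old-age dependency ratio = 10019 / 29643 × 100 = 34
Total dependency ratio = (7824 + 10019) / 29643 × 100 = 17843 / 29643 × 100 = 60

Youth dependency ratio: 26
Old-age dependency ratio: 34
Total dependency ratio: 60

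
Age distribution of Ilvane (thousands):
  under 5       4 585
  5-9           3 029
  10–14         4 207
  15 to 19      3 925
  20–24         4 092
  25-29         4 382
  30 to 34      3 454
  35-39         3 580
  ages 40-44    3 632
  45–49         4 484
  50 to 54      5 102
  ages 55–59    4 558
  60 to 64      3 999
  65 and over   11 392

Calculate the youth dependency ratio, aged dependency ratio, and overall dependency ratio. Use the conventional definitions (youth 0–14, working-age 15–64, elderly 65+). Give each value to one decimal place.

0–14: 4 585 + 3 029 + 4 207 = 11 821
15–64: 3 925 + 4 092 + 4 382 + 3 454 + 3 580 + 3 632 + 4 484 + 5 102 + 4 558 + 3 999 = 41 208
65+: 11 392
Youth dependency ratio = 11 821 / 41 208 × 100 = 28.7
Old-age dependency ratio = 11 392 / 41 208 × 100 = 27.6
Total dependency ratio = (11 821 + 11 392) / 41 208 × 100 = 23 213 / 41 208 × 100 = 56.3

Youth dependency ratio: 28.7
Old-age dependency ratio: 27.6
Total dependency ratio: 56.3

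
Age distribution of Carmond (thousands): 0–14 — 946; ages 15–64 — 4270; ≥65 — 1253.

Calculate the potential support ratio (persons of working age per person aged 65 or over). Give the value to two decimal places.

Potential support ratio = 4270 / 1253 = 3.41

Potential support ratio: 3.41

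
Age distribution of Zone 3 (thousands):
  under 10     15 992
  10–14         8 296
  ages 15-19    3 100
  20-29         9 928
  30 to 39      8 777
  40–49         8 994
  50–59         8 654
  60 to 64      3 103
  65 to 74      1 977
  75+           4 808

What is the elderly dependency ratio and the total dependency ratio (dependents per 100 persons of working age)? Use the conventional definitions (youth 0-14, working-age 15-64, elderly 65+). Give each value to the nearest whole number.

0–14: 15 992 + 8 296 = 24 288
15–64: 3 100 + 9 928 + 8 777 + 8 994 + 8 654 + 3 103 = 42 556
65+: 1 977 + 4 808 = 6 785
Old-age dependency ratio = 6 785 / 42 556 × 100 = 16
Total dependency ratio = (24 288 + 6 785) / 42 556 × 100 = 31 073 / 42 556 × 100 = 73

Old-age dependency ratio: 16
Total dependency ratio: 73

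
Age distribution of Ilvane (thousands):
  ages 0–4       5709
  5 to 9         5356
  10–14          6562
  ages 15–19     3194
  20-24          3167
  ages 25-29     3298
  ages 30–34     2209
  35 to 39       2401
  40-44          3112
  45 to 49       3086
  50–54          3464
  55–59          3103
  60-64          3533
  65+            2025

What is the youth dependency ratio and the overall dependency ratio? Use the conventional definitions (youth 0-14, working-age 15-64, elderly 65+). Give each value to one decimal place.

Youth dependency ratio: 57.7
Total dependency ratio: 64.3

0–14: 5709 + 5356 + 6562 = 17627
15–64: 3194 + 3167 + 3298 + 2209 + 2401 + 3112 + 3086 + 3464 + 3103 + 3533 = 30567
65+: 2025
Youth dependency ratio = 17627 / 30567 × 100 = 57.7
Total dependency ratio = (17627 + 2025) / 30567 × 100 = 19652 / 30567 × 100 = 64.3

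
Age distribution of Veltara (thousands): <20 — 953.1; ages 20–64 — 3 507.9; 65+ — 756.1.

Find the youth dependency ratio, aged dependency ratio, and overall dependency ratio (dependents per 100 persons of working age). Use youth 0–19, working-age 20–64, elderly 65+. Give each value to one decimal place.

Youth dependency ratio: 27.2
Old-age dependency ratio: 21.6
Total dependency ratio: 48.7

Youth dependency ratio = 953.1 / 3 507.9 × 100 = 27.2
Old-age dependency ratio = 756.1 / 3 507.9 × 100 = 21.6
Total dependency ratio = (953.1 + 756.1) / 3 507.9 × 100 = 1 709.2 / 3 507.9 × 100 = 48.7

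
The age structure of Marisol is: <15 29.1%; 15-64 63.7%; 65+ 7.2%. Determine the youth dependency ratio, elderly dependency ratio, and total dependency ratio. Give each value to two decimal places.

Youth dependency ratio = 29.1 / 63.7 × 100 = 45.68
Old-age dependency ratio = 7.2 / 63.7 × 100 = 11.30
Total dependency ratio = (29.1 + 7.2) / 63.7 × 100 = 36.3 / 63.7 × 100 = 56.99

Youth dependency ratio: 45.68
Old-age dependency ratio: 11.30
Total dependency ratio: 56.99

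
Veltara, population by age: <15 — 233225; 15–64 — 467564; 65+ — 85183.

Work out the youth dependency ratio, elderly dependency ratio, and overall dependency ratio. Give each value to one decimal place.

Youth dependency ratio: 49.9
Old-age dependency ratio: 18.2
Total dependency ratio: 68.1

Youth dependency ratio = 233225 / 467564 × 100 = 49.9
Old-age dependency ratio = 85183 / 467564 × 100 = 18.2
Total dependency ratio = (233225 + 85183) / 467564 × 100 = 318408 / 467564 × 100 = 68.1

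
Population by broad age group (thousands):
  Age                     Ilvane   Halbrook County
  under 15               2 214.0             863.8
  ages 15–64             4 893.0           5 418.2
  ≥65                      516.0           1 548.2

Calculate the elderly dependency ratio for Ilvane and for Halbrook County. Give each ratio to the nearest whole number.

Ilvane: 516.0 / 4 893.0 × 100 = 11
Halbrook County: 1 548.2 / 5 418.2 × 100 = 29

Ilvane: 11
Halbrook County: 29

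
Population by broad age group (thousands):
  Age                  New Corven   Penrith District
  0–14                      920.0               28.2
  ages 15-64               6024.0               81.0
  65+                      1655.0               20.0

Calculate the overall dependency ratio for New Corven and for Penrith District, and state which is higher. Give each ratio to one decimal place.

New Corven: (920.0 + 1655.0) / 6024.0 × 100 = 2575.0 / 6024.0 × 100 = 42.7
Penrith District: (28.2 + 20.0) / 81.0 × 100 = 48.2 / 81.0 × 100 = 59.5

New Corven: 42.7
Penrith District: 59.5
Higher: Penrith District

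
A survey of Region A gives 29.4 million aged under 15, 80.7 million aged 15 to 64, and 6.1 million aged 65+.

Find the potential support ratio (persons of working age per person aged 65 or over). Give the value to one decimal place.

Potential support ratio = 80.7 / 6.1 = 13.2

Potential support ratio: 13.2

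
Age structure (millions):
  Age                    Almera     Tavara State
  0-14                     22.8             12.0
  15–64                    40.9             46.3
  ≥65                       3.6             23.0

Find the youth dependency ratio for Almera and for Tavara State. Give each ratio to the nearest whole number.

Almera: 22.8 / 40.9 × 100 = 56
Tavara State: 12.0 / 46.3 × 100 = 26

Almera: 56
Tavara State: 26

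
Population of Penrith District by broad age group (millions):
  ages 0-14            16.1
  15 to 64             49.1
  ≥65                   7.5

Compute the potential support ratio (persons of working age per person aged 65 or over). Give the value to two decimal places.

Potential support ratio = 49.1 / 7.5 = 6.55

Potential support ratio: 6.55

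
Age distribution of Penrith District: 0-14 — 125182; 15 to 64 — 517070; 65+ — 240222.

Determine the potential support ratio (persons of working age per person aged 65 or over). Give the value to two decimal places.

Potential support ratio: 2.15

Potential support ratio = 517070 / 240222 = 2.15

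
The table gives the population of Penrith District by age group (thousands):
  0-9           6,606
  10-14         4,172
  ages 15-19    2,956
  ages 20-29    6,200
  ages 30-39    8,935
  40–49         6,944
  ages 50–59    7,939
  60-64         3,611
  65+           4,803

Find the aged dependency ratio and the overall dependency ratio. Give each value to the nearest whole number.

Old-age dependency ratio: 13
Total dependency ratio: 43

0–14: 6,606 + 4,172 = 10,778
15–64: 2,956 + 6,200 + 8,935 + 6,944 + 7,939 + 3,611 = 36,585
65+: 4,803
Old-age dependency ratio = 4,803 / 36,585 × 100 = 13
Total dependency ratio = (10,778 + 4,803) / 36,585 × 100 = 15,581 / 36,585 × 100 = 43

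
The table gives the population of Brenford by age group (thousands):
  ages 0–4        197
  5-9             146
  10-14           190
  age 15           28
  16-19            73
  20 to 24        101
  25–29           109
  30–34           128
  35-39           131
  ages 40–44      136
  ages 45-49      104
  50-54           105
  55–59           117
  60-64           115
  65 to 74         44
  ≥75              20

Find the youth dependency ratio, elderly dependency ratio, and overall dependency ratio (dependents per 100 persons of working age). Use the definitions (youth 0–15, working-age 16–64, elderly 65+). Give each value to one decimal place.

0–15: 197 + 146 + 190 + 28 = 561
16–64: 73 + 101 + 109 + 128 + 131 + 136 + 104 + 105 + 117 + 115 = 1,119
65+: 44 + 20 = 64
Youth dependency ratio = 561 / 1,119 × 100 = 50.1
Old-age dependency ratio = 64 / 1,119 × 100 = 5.7
Total dependency ratio = (561 + 64) / 1,119 × 100 = 625 / 1,119 × 100 = 55.9

Youth dependency ratio: 50.1
Old-age dependency ratio: 5.7
Total dependency ratio: 55.9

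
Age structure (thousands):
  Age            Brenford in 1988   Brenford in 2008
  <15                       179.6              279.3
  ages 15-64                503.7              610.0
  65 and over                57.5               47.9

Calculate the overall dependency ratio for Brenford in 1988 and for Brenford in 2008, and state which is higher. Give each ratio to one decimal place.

Brenford in 1988: 47.1
Brenford in 2008: 53.6
Higher: Brenford in 2008

Brenford in 1988: (179.6 + 57.5) / 503.7 × 100 = 237.1 / 503.7 × 100 = 47.1
Brenford in 2008: (279.3 + 47.9) / 610.0 × 100 = 327.2 / 610.0 × 100 = 53.6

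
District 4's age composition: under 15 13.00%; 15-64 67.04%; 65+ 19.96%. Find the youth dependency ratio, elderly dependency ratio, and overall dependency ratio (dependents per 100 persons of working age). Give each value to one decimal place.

Youth dependency ratio: 19.4
Old-age dependency ratio: 29.8
Total dependency ratio: 49.2

Youth dependency ratio = 13.00 / 67.04 × 100 = 19.4
Old-age dependency ratio = 19.96 / 67.04 × 100 = 29.8
Total dependency ratio = (13.00 + 19.96) / 67.04 × 100 = 32.96 / 67.04 × 100 = 49.2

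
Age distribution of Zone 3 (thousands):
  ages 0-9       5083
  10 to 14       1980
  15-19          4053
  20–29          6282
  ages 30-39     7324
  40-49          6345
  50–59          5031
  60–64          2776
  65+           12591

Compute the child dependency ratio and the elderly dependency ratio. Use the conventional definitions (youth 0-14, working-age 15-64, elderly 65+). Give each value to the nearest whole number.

0–14: 5083 + 1980 = 7063
15–64: 4053 + 6282 + 7324 + 6345 + 5031 + 2776 = 31811
65+: 12591
Youth dependency ratio = 7063 / 31811 × 100 = 22
Old-age dependency ratio = 12591 / 31811 × 100 = 40

Youth dependency ratio: 22
Old-age dependency ratio: 40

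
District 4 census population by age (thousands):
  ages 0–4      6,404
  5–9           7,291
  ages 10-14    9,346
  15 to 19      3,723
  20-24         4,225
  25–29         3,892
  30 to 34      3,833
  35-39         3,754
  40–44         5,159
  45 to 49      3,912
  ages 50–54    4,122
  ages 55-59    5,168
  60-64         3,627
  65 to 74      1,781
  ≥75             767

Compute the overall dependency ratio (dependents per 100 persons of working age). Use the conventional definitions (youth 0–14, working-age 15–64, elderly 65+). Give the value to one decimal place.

0–14: 6,404 + 7,291 + 9,346 = 23,041
15–64: 3,723 + 4,225 + 3,892 + 3,833 + 3,754 + 5,159 + 3,912 + 4,122 + 5,168 + 3,627 = 41,415
65+: 1,781 + 767 = 2,548
Total dependency ratio = (23,041 + 2,548) / 41,415 × 100 = 25,589 / 41,415 × 100 = 61.8

Total dependency ratio: 61.8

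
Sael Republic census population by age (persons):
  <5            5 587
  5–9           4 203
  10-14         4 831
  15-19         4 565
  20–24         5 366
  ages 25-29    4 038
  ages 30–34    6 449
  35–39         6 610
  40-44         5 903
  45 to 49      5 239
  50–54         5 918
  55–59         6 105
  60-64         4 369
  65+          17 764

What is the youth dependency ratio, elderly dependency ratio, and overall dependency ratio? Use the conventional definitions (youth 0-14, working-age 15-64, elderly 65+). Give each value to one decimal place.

Youth dependency ratio: 26.8
Old-age dependency ratio: 32.6
Total dependency ratio: 59.4

0–14: 5 587 + 4 203 + 4 831 = 14 621
15–64: 4 565 + 5 366 + 4 038 + 6 449 + 6 610 + 5 903 + 5 239 + 5 918 + 6 105 + 4 369 = 54 562
65+: 17 764
Youth dependency ratio = 14 621 / 54 562 × 100 = 26.8
Old-age dependency ratio = 17 764 / 54 562 × 100 = 32.6
Total dependency ratio = (14 621 + 17 764) / 54 562 × 100 = 32 385 / 54 562 × 100 = 59.4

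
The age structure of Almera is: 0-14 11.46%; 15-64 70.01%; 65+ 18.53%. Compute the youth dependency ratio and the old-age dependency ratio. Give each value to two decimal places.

Youth dependency ratio: 16.37
Old-age dependency ratio: 26.47

Youth dependency ratio = 11.46 / 70.01 × 100 = 16.37
Old-age dependency ratio = 18.53 / 70.01 × 100 = 26.47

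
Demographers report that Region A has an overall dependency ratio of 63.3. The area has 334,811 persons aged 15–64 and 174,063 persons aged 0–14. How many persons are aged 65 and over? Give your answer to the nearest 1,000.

Total dependency ratio = (youth + elderly) / working-age × 100
63.3 = (174,063 + E) / 334,811 × 100
⇒ 38,000

Aged 65 and over: 38,000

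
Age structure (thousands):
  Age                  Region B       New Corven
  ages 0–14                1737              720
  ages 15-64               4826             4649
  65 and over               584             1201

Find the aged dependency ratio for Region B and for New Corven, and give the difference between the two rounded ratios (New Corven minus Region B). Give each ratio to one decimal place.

Region B: 584 / 4826 × 100 = 12.1
New Corven: 1201 / 4649 × 100 = 25.8

Region B: 12.1
New Corven: 25.8
Difference: +13.7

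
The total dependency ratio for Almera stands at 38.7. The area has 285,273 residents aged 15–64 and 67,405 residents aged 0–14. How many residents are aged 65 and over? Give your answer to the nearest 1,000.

Aged 65 and over: 43,000

Total dependency ratio = (youth + elderly) / working-age × 100
38.7 = (67,405 + E) / 285,273 × 100
⇒ 43,000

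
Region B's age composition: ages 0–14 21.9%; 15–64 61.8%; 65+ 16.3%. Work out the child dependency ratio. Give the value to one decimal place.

Youth dependency ratio = 21.9 / 61.8 × 100 = 35.4

Youth dependency ratio: 35.4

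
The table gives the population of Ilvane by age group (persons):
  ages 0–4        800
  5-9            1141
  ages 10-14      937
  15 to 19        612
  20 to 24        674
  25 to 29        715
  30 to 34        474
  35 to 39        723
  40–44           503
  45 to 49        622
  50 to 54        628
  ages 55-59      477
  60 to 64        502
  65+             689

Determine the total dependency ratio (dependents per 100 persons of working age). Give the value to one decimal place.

Total dependency ratio: 60.2

0–14: 800 + 1141 + 937 = 2878
15–64: 612 + 674 + 715 + 474 + 723 + 503 + 622 + 628 + 477 + 502 = 5930
65+: 689
Total dependency ratio = (2878 + 689) / 5930 × 100 = 3567 / 5930 × 100 = 60.2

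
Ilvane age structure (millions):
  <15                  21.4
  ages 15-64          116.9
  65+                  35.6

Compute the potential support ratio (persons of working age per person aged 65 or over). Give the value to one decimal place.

Potential support ratio: 3.3

Potential support ratio = 116.9 / 35.6 = 3.3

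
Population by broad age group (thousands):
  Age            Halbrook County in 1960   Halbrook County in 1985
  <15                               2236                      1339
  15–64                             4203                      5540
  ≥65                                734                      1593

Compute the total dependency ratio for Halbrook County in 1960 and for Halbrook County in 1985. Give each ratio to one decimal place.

Halbrook County in 1960: 70.7
Halbrook County in 1985: 52.9

Halbrook County in 1960: (2236 + 734) / 4203 × 100 = 2970 / 4203 × 100 = 70.7
Halbrook County in 1985: (1339 + 1593) / 5540 × 100 = 2932 / 5540 × 100 = 52.9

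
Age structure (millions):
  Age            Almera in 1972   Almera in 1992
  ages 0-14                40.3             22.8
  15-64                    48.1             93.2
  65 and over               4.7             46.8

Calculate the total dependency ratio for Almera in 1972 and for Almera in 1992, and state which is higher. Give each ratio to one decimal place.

Almera in 1972: (40.3 + 4.7) / 48.1 × 100 = 45.0 / 48.1 × 100 = 93.6
Almera in 1992: (22.8 + 46.8) / 93.2 × 100 = 69.6 / 93.2 × 100 = 74.7

Almera in 1972: 93.6
Almera in 1992: 74.7
Higher: Almera in 1972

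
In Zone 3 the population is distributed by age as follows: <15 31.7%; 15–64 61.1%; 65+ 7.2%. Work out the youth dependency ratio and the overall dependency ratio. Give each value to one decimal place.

Youth dependency ratio: 51.9
Total dependency ratio: 63.7

Youth dependency ratio = 31.7 / 61.1 × 100 = 51.9
Total dependency ratio = (31.7 + 7.2) / 61.1 × 100 = 38.9 / 61.1 × 100 = 63.7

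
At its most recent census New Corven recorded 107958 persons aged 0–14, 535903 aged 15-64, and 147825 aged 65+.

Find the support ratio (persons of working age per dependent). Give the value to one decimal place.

Support ratio: 2.1

Support ratio = 535903 / (107958 + 147825) = 535903 / 255783 = 2.1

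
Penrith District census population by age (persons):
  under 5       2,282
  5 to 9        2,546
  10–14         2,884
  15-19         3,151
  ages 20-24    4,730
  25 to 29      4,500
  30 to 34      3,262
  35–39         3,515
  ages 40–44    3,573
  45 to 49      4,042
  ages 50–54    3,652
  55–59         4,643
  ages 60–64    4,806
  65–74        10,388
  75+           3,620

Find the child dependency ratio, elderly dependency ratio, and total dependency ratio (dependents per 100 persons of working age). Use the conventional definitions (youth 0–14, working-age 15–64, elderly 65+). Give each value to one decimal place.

0–14: 2,282 + 2,546 + 2,884 = 7,712
15–64: 3,151 + 4,730 + 4,500 + 3,262 + 3,515 + 3,573 + 4,042 + 3,652 + 4,643 + 4,806 = 39,874
65+: 10,388 + 3,620 = 14,008
Youth dependency ratio = 7,712 / 39,874 × 100 = 19.3
Old-age dependency ratio = 14,008 / 39,874 × 100 = 35.1
Total dependency ratio = (7,712 + 14,008) / 39,874 × 100 = 21,720 / 39,874 × 100 = 54.5

Youth dependency ratio: 19.3
Old-age dependency ratio: 35.1
Total dependency ratio: 54.5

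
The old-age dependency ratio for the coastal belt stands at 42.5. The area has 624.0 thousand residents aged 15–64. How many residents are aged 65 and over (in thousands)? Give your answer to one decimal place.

Old-age dependency ratio = elderly / working-age × 100
42.5 = E / 624.0 × 100
⇒ 265.2

Aged 65 and over: 265.2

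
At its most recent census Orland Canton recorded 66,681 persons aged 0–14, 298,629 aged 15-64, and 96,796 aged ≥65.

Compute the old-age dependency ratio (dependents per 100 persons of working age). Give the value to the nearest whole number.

Old-age dependency ratio: 32

Old-age dependency ratio = 96,796 / 298,629 × 100 = 32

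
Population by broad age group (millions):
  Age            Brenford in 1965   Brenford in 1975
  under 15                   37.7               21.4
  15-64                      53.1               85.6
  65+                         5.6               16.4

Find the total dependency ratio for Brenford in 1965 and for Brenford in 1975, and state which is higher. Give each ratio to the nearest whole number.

Brenford in 1965: 82
Brenford in 1975: 44
Higher: Brenford in 1965

Brenford in 1965: (37.7 + 5.6) / 53.1 × 100 = 43.3 / 53.1 × 100 = 82
Brenford in 1975: (21.4 + 16.4) / 85.6 × 100 = 37.8 / 85.6 × 100 = 44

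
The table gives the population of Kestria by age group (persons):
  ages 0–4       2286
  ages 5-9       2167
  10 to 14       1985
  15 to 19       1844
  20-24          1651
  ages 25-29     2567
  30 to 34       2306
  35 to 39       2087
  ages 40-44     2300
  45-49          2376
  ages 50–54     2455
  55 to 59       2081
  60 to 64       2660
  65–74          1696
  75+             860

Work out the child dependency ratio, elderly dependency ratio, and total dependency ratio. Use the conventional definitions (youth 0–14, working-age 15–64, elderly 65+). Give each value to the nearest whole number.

Youth dependency ratio: 29
Old-age dependency ratio: 11
Total dependency ratio: 40

0–14: 2286 + 2167 + 1985 = 6438
15–64: 1844 + 1651 + 2567 + 2306 + 2087 + 2300 + 2376 + 2455 + 2081 + 2660 = 22327
65+: 1696 + 860 = 2556
Youth dependency ratio = 6438 / 22327 × 100 = 29
Old-age dependency ratio = 2556 / 22327 × 100 = 11
Total dependency ratio = (6438 + 2556) / 22327 × 100 = 8994 / 22327 × 100 = 40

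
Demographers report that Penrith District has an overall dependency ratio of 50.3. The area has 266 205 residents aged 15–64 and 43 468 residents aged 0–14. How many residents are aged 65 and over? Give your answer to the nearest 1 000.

Total dependency ratio = (youth + elderly) / working-age × 100
50.3 = (43 468 + E) / 266 205 × 100
⇒ 90 000

Aged 65 and over: 90 000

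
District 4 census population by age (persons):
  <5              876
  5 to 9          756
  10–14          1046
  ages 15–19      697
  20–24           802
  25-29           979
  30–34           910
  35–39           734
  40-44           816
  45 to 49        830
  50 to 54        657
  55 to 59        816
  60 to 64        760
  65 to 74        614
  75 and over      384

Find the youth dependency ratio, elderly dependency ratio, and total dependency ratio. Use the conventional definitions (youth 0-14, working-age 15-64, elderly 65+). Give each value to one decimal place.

0–14: 876 + 756 + 1046 = 2678
15–64: 697 + 802 + 979 + 910 + 734 + 816 + 830 + 657 + 816 + 760 = 8001
65+: 614 + 384 = 998
Youth dependency ratio = 2678 / 8001 × 100 = 33.5
Old-age dependency ratio = 998 / 8001 × 100 = 12.5
Total dependency ratio = (2678 + 998) / 8001 × 100 = 3676 / 8001 × 100 = 45.9

Youth dependency ratio: 33.5
Old-age dependency ratio: 12.5
Total dependency ratio: 45.9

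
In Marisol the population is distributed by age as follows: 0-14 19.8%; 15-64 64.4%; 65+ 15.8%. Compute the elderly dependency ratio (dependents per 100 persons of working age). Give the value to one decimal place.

Old-age dependency ratio = 15.8 / 64.4 × 100 = 24.5

Old-age dependency ratio: 24.5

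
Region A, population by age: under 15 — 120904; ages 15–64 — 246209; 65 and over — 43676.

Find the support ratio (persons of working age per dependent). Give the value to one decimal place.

Support ratio = 246209 / (120904 + 43676) = 246209 / 164580 = 1.5

Support ratio: 1.5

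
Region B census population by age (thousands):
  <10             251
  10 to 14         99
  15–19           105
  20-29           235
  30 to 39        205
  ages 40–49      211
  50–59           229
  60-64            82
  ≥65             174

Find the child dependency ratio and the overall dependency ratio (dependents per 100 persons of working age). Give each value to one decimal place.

0–14: 251 + 99 = 350
15–64: 105 + 235 + 205 + 211 + 229 + 82 = 1 067
65+: 174
Youth dependency ratio = 350 / 1 067 × 100 = 32.8
Total dependency ratio = (350 + 174) / 1 067 × 100 = 524 / 1 067 × 100 = 49.1

Youth dependency ratio: 32.8
Total dependency ratio: 49.1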